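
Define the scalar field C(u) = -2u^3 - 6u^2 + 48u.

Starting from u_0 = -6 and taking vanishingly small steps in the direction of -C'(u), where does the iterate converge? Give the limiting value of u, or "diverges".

C'(u) = -6(u - 2)(u + 4), so C'(-6) = -96.
Gradient descent moves in the -C' direction, i.e. u is increasing.
The nearest critical point in that direction is u = -4, where C'' = 36 > 0 (a local minimum). The iterate converges there.

-4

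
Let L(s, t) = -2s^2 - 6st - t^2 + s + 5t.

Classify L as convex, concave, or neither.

neither

L is quadratic, so its Hessian is the constant matrix H = [[-4, -6], [-6, -2]].
det(H) = -28, tr(H) = -6.
det(H) < 0, so H is indefinite: neither convex nor concave.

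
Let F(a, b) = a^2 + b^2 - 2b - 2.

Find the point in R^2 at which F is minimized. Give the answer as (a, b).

(0, 1)

F(a,b) separates as P(a) + Q(b) − 2, so its minimum is min P + min Q − 2.
P'(a) = 2a vanishes at a ∈ {0}; Q'(b) = 2b - 2 vanishes at b ∈ {1}.
Local minima of P (where P''>0): P(0)=0. Local minima of Q: Q(1)=-1.
So the global minimum of F is P(0) + Q(1) − 2 = 0 − 1 − 2 = -3, attained at (0, 1).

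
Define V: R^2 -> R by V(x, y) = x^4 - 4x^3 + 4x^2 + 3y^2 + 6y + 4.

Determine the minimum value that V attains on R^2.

V(x,y) separates as P(x) + Q(y) + 4, so its minimum is min P + min Q + 4.
P'(x) = 4x(x - 2)(x - 1) vanishes at x ∈ {0, 1, 2}; Q'(y) = 6y + 6 vanishes at y ∈ {-1}.
Local minima of P (where P''>0): P(0)=0, P(2)=0. Local minima of Q: Q(-1)=-3.
So the global minimum of V is P(0) + Q(-1) + 4 = 0 − 3 + 4 = 1, attained at (0, -1).

1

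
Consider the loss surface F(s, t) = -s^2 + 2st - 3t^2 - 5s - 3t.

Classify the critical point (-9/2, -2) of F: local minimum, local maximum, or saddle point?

The Hessian of F is constant: H = [[-2, 2], [2, -6]].
det(H) = (-2)·(-6) − 2² = 8.
det(H) > 0 and tr(H) = -8 < 0, so H is negative definite and the point is a local maximum.

local maximum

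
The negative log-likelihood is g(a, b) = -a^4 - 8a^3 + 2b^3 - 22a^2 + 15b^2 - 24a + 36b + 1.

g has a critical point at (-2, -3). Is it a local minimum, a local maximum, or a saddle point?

The mixed partial ∂²g/∂a∂b is 0, so the Hessian at any point is diag(g_aa, g_bb) = diag(-4(3a^2 + 12a + 11), 6(2b + 5)).
At (-2, -3): H = diag(4, -6).
The eigenvalues have opposite signs, so H is indefinite: a saddle point.

saddle point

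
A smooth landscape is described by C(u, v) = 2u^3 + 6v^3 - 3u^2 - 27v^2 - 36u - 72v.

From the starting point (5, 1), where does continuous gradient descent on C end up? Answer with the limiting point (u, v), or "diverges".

C is separable, so gradient descent decouples: u follows -∂C/∂u, v follows -∂C/∂v.
∂C/∂u = 6(u - 3)(u + 2); at u=5 this is 84, so u decreases.
∂C/∂v = 18(v - 4)(v + 1); at v=1 this is -108, so v increases.
u converges to its nearest critical value 3 (a local min of the u-part); v converges to 4. The iterate converges to (3, 4).

(3, 4)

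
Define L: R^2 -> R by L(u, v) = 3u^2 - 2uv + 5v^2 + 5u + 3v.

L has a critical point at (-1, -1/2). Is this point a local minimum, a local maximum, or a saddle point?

The Hessian of L is constant: H = [[6, -2], [-2, 10]].
det(H) = 6·10 − (-2)² = 56.
det(H) > 0 and tr(H) = 16 > 0, so H is positive definite and the point is a local minimum.

local minimum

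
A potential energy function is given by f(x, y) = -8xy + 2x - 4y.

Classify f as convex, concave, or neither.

neither

f is quadratic, so its Hessian is the constant matrix H = [[0, -8], [-8, 0]].
det(H) = -64, tr(H) = 0.
det(H) < 0, so H is indefinite: neither convex nor concave.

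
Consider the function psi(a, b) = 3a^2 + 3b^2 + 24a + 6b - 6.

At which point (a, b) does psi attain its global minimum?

psi(a,b) separates as P(a) + Q(b) − 6, so its minimum is min P + min Q − 6.
P'(a) = 6a + 24 vanishes at a ∈ {-4}; Q'(b) = 6b + 6 vanishes at b ∈ {-1}.
Local minima of P (where P''>0): P(-4)=-48. Local minima of Q: Q(-1)=-3.
So the global minimum of psi is P(-4) + Q(-1) − 6 = -48 − 3 − 6 = -57, attained at (-4, -1).

(-4, -1)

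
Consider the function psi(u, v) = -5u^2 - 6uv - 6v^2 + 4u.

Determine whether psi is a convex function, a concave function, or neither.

psi is quadratic, so its Hessian is the constant matrix H = [[-10, -6], [-6, -12]].
det(H) = 84, tr(H) = -22.
det(H) > 0 and tr(H) < 0, so H is negative definite everywhere: concave.

concave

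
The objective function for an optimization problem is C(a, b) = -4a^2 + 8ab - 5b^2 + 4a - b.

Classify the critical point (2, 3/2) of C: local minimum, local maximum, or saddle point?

local maximum

The Hessian of C is constant: H = [[-8, 8], [8, -10]].
det(H) = (-8)·(-10) − 8² = 16.
det(H) > 0 and tr(H) = -18 < 0, so H is negative definite and the point is a local maximum.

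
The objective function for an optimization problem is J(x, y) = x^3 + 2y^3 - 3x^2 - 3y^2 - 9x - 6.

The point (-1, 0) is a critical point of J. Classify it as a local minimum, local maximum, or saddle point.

The mixed partial ∂²J/∂x∂y is 0, so the Hessian at any point is diag(J_xx, J_yy) = diag(6(x - 1), 6(2y - 1)).
At (-1, 0): H = diag(-12, -6).
Both eigenvalues are negative, so H is negative definite: a local maximum.

local maximum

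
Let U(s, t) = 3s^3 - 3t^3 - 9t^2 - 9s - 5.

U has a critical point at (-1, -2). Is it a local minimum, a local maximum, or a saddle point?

saddle point

The mixed partial ∂²U/∂s∂t is 0, so the Hessian at any point is diag(U_ss, U_tt) = diag(18s, -18(t + 1)).
At (-1, -2): H = diag(-18, 18).
The eigenvalues have opposite signs, so H is indefinite: a saddle point.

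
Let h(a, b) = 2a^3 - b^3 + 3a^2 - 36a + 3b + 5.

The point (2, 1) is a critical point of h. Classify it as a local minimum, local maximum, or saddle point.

The mixed partial ∂²h/∂a∂b is 0, so the Hessian at any point is diag(h_aa, h_bb) = diag(6(2a + 1), -6b).
At (2, 1): H = diag(30, -6).
The eigenvalues have opposite signs, so H is indefinite: a saddle point.

saddle point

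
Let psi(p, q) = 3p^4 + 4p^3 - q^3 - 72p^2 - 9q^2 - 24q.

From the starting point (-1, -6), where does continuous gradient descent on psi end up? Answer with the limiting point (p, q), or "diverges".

psi is separable, so gradient descent decouples: p follows -∂psi/∂p, q follows -∂psi/∂q.
∂psi/∂p = 12p(p - 3)(p + 4); at p=-1 this is 144, so p decreases.
∂psi/∂q = -3(q + 2)(q + 4); at q=-6 this is -24, so q increases.
p converges to its nearest critical value -4 (a local min of the p-part); q converges to -4. The iterate converges to (-4, -4).

(-4, -4)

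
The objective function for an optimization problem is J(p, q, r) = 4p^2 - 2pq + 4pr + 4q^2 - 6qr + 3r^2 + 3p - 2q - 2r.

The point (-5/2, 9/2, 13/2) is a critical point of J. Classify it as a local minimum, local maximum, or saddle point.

local minimum

The Hessian is constant: H = [[8, -2, 4], [-2, 8, -6], [4, -6, 6]].
Leading principal minors: Δ₁ = 8, Δ₂ = 60, Δ₃ = 40.
All leading minors are positive, so H is positive definite: a local minimum.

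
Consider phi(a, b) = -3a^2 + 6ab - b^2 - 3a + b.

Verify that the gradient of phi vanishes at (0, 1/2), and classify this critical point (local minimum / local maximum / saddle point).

∇phi = (-6a + 6b - 3, 6a - 2b + 1); substituting (0, 1/2) gives ∇phi = (0, 0), so (0, 1/2) is indeed a critical point.
The Hessian of phi is constant: H = [[-6, 6], [6, -2]].
det(H) = (-6)·(-2) − 6² = -24.
Since det(H) < 0, H is indefinite and the critical point is a saddle point.

saddle point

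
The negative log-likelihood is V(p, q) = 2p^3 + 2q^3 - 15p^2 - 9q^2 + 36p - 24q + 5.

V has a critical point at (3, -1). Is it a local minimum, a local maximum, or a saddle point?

saddle point

The mixed partial ∂²V/∂p∂q is 0, so the Hessian at any point is diag(V_pp, V_qq) = diag(6(2p - 5), 6(2q - 3)).
At (3, -1): H = diag(6, -30).
The eigenvalues have opposite signs, so H is indefinite: a saddle point.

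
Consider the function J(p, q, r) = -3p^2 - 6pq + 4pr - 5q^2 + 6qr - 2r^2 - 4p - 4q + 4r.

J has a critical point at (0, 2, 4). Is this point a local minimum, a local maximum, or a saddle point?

The Hessian is constant: H = [[-6, -6, 4], [-6, -10, 6], [4, 6, -4]].
Leading principal minors: Δ₁ = -6, Δ₂ = 24, Δ₃ = -8.
The minors alternate sign starting negative (−, +, −), so H is negative definite: a local maximum.

local maximum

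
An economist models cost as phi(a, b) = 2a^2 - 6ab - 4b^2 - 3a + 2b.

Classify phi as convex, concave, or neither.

neither

phi is quadratic, so its Hessian is the constant matrix H = [[4, -6], [-6, -8]].
det(H) = -68, tr(H) = -4.
det(H) < 0, so H is indefinite: neither convex nor concave.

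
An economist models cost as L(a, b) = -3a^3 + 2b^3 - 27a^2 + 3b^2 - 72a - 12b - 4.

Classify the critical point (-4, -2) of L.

The mixed partial ∂²L/∂a∂b is 0, so the Hessian at any point is diag(L_aa, L_bb) = diag(-18(a + 3), 6(2b + 1)).
At (-4, -2): H = diag(18, -18).
The eigenvalues have opposite signs, so H is indefinite: a saddle point.

saddle point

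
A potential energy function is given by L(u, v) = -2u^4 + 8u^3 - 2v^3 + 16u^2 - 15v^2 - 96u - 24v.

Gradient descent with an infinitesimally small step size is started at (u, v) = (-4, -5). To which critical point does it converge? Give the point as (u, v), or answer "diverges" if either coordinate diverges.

L is separable, so gradient descent decouples: u follows -∂L/∂u, v follows -∂L/∂v.
∂L/∂u = -8(u - 3)(u - 2)(u + 2); at u=-4 this is 672, so u decreases.
∂L/∂v = -6(v + 1)(v + 4); at v=-5 this is -24, so v increases.
The u-coordinate has no critical point in that direction and runs off to infinity.

diverges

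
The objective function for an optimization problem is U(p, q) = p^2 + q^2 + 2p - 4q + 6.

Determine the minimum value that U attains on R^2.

1

U(p,q) separates as A(p) + B(q) + 6, so its minimum is min A + min B + 6.
A'(p) = 2p + 2 vanishes at p ∈ {-1}; B'(q) = 2q - 4 vanishes at q ∈ {2}.
Local minima of A (where A''>0): A(-1)=-1. Local minima of B: B(2)=-4.
So the global minimum of U is A(-1) + B(2) + 6 = -1 − 4 + 6 = 1, attained at (-1, 2).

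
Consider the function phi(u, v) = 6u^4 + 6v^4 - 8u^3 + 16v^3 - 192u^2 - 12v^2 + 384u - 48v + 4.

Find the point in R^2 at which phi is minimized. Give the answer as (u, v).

(-4, 1)

phi(u,v) separates as P(u) + Q(v) + 4, so its minimum is min P + min Q + 4.
P'(u) = 24(u - 4)(u - 1)(u + 4) vanishes at u ∈ {-4, 1, 4}; Q'(v) = 24(v - 1)(v + 1)(v + 2) vanishes at v ∈ {-2, -1, 1}.
Local minima of P (where P''>0): P(-4)=-2560, P(4)=-512. Local minima of Q: Q(-2)=16, Q(1)=-38.
So the global minimum of phi is P(-4) + Q(1) + 4 = -2560 − 38 + 4 = -2594, attained at (-4, 1).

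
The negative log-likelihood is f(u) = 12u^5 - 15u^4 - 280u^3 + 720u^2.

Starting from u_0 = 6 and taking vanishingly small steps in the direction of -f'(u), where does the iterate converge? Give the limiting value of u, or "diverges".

3

f'(u) = 60u(u - 3)(u - 2)(u + 4), so f'(6) = 43200.
Gradient descent moves in the -f' direction, i.e. u is decreasing.
The nearest critical point in that direction is u = 3, where f'' = 1260 > 0 (a local minimum). The iterate converges there.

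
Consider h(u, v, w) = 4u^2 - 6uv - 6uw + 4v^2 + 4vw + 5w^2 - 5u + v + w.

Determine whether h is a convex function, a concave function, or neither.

h is quadratic, so its Hessian is the constant matrix H = [[8, -6, -6], [-6, 8, 4], [-6, 4, 10]].
Leading principal minors: 8, 28, 152.
All positive ⇒ H ≻ 0 ⇒ convex.

convex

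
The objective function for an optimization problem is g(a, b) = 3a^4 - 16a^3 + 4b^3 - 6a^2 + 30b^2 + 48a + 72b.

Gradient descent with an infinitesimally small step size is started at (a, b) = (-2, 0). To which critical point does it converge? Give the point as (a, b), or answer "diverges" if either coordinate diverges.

(-1, -2)

g is separable, so gradient descent decouples: a follows -∂g/∂a, b follows -∂g/∂b.
∂g/∂a = 12(a - 4)(a - 1)(a + 1); at a=-2 this is -216, so a increases.
∂g/∂b = 12(b + 2)(b + 3); at b=0 this is 72, so b decreases.
a converges to its nearest critical value -1 (a local min of the a-part); b converges to -2. The iterate converges to (-1, -2).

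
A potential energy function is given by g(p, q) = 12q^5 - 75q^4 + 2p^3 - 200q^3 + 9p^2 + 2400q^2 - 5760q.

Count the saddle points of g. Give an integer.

4

g separates as a function of p plus a function of q, so ∇g=0 decouples.
∂g/∂p = 6p(p + 3) = 0 at p ∈ {-3, 0}; ∂g/∂q = 60(q - 4)(q - 3)(q - 2)(q + 4) = 0 at q ∈ {-4, 2, 3, 4}.
The Hessian is diagonal: diag(g_pp, g_qq). Second derivatives: g_pp(-3)=-18, g_pp(0)=18; g_qq(-4)=-20160, g_qq(2)=720, g_qq(3)=-420, g_qq(4)=960.
Saddle points occur where the two diagonal entries have opposite signs: (-3, 2), (-3, 4), (0, -4), (0, 3). Count: 4.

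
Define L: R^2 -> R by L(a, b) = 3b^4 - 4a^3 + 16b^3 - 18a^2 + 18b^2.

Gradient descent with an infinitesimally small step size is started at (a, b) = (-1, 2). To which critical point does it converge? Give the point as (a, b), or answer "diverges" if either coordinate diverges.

(-3, 0)

L is separable, so gradient descent decouples: a follows -∂L/∂a, b follows -∂L/∂b.
∂L/∂a = -12a(a + 3); at a=-1 this is 24, so a decreases.
∂L/∂b = 12b(b + 1)(b + 3); at b=2 this is 360, so b decreases.
a converges to its nearest critical value -3 (a local min of the a-part); b converges to 0. The iterate converges to (-3, 0).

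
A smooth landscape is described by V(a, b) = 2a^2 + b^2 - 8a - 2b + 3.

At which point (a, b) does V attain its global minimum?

V(a,b) separates as P(a) + Q(b) + 3, so its minimum is min P + min Q + 3.
P'(a) = 4a - 8 vanishes at a ∈ {2}; Q'(b) = 2b - 2 vanishes at b ∈ {1}.
Local minima of P (where P''>0): P(2)=-8. Local minima of Q: Q(1)=-1.
So the global minimum of V is P(2) + Q(1) + 3 = -8 − 1 + 3 = -6, attained at (2, 1).

(2, 1)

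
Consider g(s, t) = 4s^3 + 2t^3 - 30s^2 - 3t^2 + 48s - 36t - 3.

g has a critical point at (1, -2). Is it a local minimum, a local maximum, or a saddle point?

The mixed partial ∂²g/∂s∂t is 0, so the Hessian at any point is diag(g_ss, g_tt) = diag(12(2s - 5), 6(2t - 1)).
At (1, -2): H = diag(-36, -30).
Both eigenvalues are negative, so H is negative definite: a local maximum.

local maximum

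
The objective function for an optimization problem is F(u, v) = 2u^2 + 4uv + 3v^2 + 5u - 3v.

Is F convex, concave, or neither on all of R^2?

F is quadratic, so its Hessian is the constant matrix H = [[4, 4], [4, 6]].
det(H) = 8, tr(H) = 10.
det(H) > 0 and tr(H) > 0, so H is positive definite everywhere: convex.

convex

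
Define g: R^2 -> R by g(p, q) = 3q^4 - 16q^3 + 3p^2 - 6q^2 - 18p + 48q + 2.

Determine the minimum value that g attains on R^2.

-185

g(p,q) separates as A(p) + B(q) + 2, so its minimum is min A + min B + 2.
A'(p) = 6p - 18 vanishes at p ∈ {3}; B'(q) = 12(q - 4)(q - 1)(q + 1) vanishes at q ∈ {-1, 1, 4}.
Local minima of A (where A''>0): A(3)=-27. Local minima of B: B(-1)=-35, B(4)=-160.
So the global minimum of g is A(3) + B(4) + 2 = -27 − 160 + 2 = -185, attained at (3, 4).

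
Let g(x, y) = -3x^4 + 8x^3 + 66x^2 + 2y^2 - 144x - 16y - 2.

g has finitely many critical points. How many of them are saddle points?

2

g separates as a function of x plus a function of y, so ∇g=0 decouples.
∂g/∂x = -12(x - 4)(x - 1)(x + 3) = 0 at x ∈ {-3, 1, 4}; ∂g/∂y = 4(y - 4) = 0 at y ∈ {4}.
The Hessian is diagonal: diag(g_xx, g_yy). Second derivatives: g_xx(-3)=-336, g_xx(1)=144, g_xx(4)=-252; g_yy(4)=4.
Saddle points occur where the two diagonal entries have opposite signs: (-3, 4), (4, 4). Count: 2.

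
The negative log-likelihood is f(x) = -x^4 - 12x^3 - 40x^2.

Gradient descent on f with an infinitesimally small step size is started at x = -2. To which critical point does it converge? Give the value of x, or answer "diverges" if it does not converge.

f'(x) = -4x(x + 4)(x + 5), so f'(-2) = 48.
Gradient descent moves in the -f' direction, i.e. x is decreasing.
The nearest critical point in that direction is x = -4, where f'' = 16 > 0 (a local minimum). The iterate converges there.

-4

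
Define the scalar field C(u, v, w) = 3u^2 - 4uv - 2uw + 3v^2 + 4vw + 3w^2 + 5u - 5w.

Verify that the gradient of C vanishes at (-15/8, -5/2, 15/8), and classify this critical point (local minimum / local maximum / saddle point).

local minimum

∇C = (6u - 4v - 2w + 5, -4u + 6v + 4w, -2u + 4v + 6w - 5); substituting (-15/8, -5/2, 15/8) gives ∇C = (0, 0, 0), so (-15/8, -5/2, 15/8) is indeed a critical point.
The Hessian is constant: H = [[6, -4, -2], [-4, 6, 4], [-2, 4, 6]].
Leading principal minors: Δ₁ = 6, Δ₂ = 20, Δ₃ = 64.
All leading minors are positive, so H is positive definite: a local minimum.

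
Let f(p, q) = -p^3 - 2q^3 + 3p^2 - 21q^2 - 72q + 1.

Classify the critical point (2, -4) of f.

The mixed partial ∂²f/∂p∂q is 0, so the Hessian at any point is diag(f_pp, f_qq) = diag(6(-p + 1), -6(2q + 7)).
At (2, -4): H = diag(-6, 6).
The eigenvalues have opposite signs, so H is indefinite: a saddle point.

saddle point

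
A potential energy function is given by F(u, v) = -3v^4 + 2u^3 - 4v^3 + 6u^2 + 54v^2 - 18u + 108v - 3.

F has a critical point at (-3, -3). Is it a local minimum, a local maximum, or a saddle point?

The mixed partial ∂²F/∂u∂v is 0, so the Hessian at any point is diag(F_uu, F_vv) = diag(12(u + 1), 12(-3v^2 - 2v + 9)).
At (-3, -3): H = diag(-24, -144).
Both eigenvalues are negative, so H is negative definite: a local maximum.

local maximum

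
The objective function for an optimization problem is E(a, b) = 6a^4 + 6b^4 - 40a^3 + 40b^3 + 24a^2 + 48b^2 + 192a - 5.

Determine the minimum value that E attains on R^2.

E(a,b) separates as P(a) + Q(b) − 5, so its minimum is min P + min Q − 5.
P'(a) = 24(a - 4)(a - 2)(a + 1) vanishes at a ∈ {-1, 2, 4}; Q'(b) = 24b(b + 1)(b + 4) vanishes at b ∈ {-4, -1, 0}.
Local minima of P (where P''>0): P(-1)=-122, P(4)=128. Local minima of Q: Q(-4)=-256, Q(0)=0.
So the global minimum of E is P(-1) + Q(-4) − 5 = -122 − 256 − 5 = -383, attained at (-1, -4).

-383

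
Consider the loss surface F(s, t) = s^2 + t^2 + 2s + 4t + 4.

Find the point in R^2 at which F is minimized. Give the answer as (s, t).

(-1, -2)

F(s,t) separates as P(s) + Q(t) + 4, so its minimum is min P + min Q + 4.
P'(s) = 2s + 2 vanishes at s ∈ {-1}; Q'(t) = 2(t + 2) vanishes at t ∈ {-2}.
Local minima of P (where P''>0): P(-1)=-1. Local minima of Q: Q(-2)=-4.
So the global minimum of F is P(-1) + Q(-2) + 4 = -1 − 4 + 4 = -1, attained at (-1, -2).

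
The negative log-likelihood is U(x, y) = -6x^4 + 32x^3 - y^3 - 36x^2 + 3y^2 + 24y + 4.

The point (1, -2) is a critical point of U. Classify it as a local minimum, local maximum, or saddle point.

local minimum

The mixed partial ∂²U/∂x∂y is 0, so the Hessian at any point is diag(U_xx, U_yy) = diag(24(-3x^2 + 8x - 3), 6(-y + 1)).
At (1, -2): H = diag(48, 18).
Both eigenvalues are positive, so H is positive definite: a local minimum.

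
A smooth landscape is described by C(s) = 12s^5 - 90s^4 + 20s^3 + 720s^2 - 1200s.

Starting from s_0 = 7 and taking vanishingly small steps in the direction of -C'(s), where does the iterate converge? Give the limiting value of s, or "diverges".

5

C'(s) = 60(s - 5)(s - 2)(s - 1)(s + 2), so C'(7) = 32400.
Gradient descent moves in the -C' direction, i.e. s is decreasing.
The nearest critical point in that direction is s = 5, where C'' = 5040 > 0 (a local minimum). The iterate converges there.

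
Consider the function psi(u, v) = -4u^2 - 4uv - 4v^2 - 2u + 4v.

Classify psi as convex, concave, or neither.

concave

psi is quadratic, so its Hessian is the constant matrix H = [[-8, -4], [-4, -8]].
det(H) = 48, tr(H) = -16.
det(H) > 0 and tr(H) < 0, so H is negative definite everywhere: concave.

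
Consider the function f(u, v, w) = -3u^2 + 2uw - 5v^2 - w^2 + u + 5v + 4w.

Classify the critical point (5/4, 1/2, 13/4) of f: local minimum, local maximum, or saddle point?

The Hessian is constant: H = [[-6, 0, 2], [0, -10, 0], [2, 0, -2]].
Leading principal minors: Δ₁ = -6, Δ₂ = 60, Δ₃ = -80.
The minors alternate sign starting negative (−, +, −), so H is negative definite: a local maximum.

local maximum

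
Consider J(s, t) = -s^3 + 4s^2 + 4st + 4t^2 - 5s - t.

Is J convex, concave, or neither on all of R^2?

The term -s^3 is cubic, so the Hessian is not constant.
∂²J/∂s² = -6s + 8, which takes both signs as s varies (negative for sufficiently large s). A diagonal entry of the Hessian changing sign means the Hessian is neither positive- nor negative-semidefinite on all of R^2.

neither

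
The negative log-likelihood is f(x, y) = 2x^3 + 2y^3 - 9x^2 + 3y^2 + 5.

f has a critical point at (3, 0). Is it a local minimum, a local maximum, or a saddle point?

The mixed partial ∂²f/∂x∂y is 0, so the Hessian at any point is diag(f_xx, f_yy) = diag(6(2x - 3), 6(2y + 1)).
At (3, 0): H = diag(18, 6).
Both eigenvalues are positive, so H is positive definite: a local minimum.

local minimum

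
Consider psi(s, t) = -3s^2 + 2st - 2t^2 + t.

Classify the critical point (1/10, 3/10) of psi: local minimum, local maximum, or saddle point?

The Hessian of psi is constant: H = [[-6, 2], [2, -4]].
det(H) = (-6)·(-4) − 2² = 20.
det(H) > 0 and tr(H) = -10 < 0, so H is negative definite and the point is a local maximum.

local maximum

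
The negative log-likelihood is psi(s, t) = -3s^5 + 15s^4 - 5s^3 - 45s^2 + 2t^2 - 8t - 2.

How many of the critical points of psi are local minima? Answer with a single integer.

psi separates as a function of s plus a function of t, so ∇psi=0 decouples.
∂psi/∂s = -15s(s - 3)(s - 2)(s + 1) = 0 at s ∈ {-1, 0, 2, 3}; ∂psi/∂t = 4(t - 2) = 0 at t ∈ {2}.
The Hessian is diagonal: diag(psi_ss, psi_tt). Second derivatives: psi_ss(-1)=180, psi_ss(0)=-90, psi_ss(2)=90, psi_ss(3)=-180; psi_tt(2)=4.
Local minima occur where both diagonal entries positive: (-1, 2), (2, 2). Count: 2.

2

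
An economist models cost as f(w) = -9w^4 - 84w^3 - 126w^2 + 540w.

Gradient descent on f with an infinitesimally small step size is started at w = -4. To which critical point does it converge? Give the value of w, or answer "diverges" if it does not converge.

f'(w) = -36(w - 1)(w + 3)(w + 5), so f'(-4) = -180.
Gradient descent moves in the -f' direction, i.e. w is increasing.
The nearest critical point in that direction is w = -3, where f'' = 288 > 0 (a local minimum). The iterate converges there.

-3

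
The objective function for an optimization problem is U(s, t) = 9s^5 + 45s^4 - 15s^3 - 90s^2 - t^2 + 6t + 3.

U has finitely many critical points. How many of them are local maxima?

2

U separates as a function of s plus a function of t, so ∇U=0 decouples.
∂U/∂s = 45s(s - 1)(s + 1)(s + 4) = 0 at s ∈ {-4, -1, 0, 1}; ∂U/∂t = -2(t - 3) = 0 at t ∈ {3}.
The Hessian is diagonal: diag(U_ss, U_tt). Second derivatives: U_ss(-4)=-2700, U_ss(-1)=270, U_ss(0)=-180, U_ss(1)=450; U_tt(3)=-2.
Local maxima occur where both diagonal entries negative: (-4, 3), (0, 3). Count: 2.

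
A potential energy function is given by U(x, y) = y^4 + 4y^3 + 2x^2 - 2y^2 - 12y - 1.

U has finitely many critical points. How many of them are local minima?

U separates as a function of x plus a function of y, so ∇U=0 decouples.
∂U/∂x = 4x = 0 at x ∈ {0}; ∂U/∂y = 4(y - 1)(y + 1)(y + 3) = 0 at y ∈ {-3, -1, 1}.
The Hessian is diagonal: diag(U_xx, U_yy). Second derivatives: U_xx(0)=4; U_yy(-3)=32, U_yy(-1)=-16, U_yy(1)=32.
Local minima occur where both diagonal entries positive: (0, -3), (0, 1). Count: 2.

2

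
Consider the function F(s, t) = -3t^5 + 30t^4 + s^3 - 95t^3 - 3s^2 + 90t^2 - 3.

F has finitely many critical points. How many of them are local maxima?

F separates as a function of s plus a function of t, so ∇F=0 decouples.
∂F/∂s = 3s(s - 2) = 0 at s ∈ {0, 2}; ∂F/∂t = -15t(t - 4)(t - 3)(t - 1) = 0 at t ∈ {0, 1, 3, 4}.
The Hessian is diagonal: diag(F_ss, F_tt). Second derivatives: F_ss(0)=-6, F_ss(2)=6; F_tt(0)=180, F_tt(1)=-90, F_tt(3)=90, F_tt(4)=-180.
Local maxima occur where both diagonal entries negative: (0, 1), (0, 4). Count: 2.

2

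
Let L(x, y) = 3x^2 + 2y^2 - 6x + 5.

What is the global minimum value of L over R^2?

L(x,y) separates as P(x) + Q(y) + 5, so its minimum is min P + min Q + 5.
P'(x) = 6x - 6 vanishes at x ∈ {1}; Q'(y) = 4y vanishes at y ∈ {0}.
Local minima of P (where P''>0): P(1)=-3. Local minima of Q: Q(0)=0.
So the global minimum of L is P(1) + Q(0) + 5 = -3 + 0 + 5 = 2, attained at (1, 0).

2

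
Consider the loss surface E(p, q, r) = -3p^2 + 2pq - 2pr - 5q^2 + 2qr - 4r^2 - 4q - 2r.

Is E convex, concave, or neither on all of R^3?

concave

E is quadratic, so its Hessian is the constant matrix H = [[-6, 2, -2], [2, -10, 2], [-2, 2, -8]].
Leading principal minors: -6, 56, -400.
Signs alternate −, +, − ⇒ H ≺ 0 ⇒ concave.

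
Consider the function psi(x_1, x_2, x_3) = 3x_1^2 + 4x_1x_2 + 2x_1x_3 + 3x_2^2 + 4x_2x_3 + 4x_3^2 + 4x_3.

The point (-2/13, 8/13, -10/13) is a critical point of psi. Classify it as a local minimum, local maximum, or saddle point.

local minimum

The Hessian is constant: H = [[6, 4, 2], [4, 6, 4], [2, 4, 8]].
Leading principal minors: Δ₁ = 6, Δ₂ = 20, Δ₃ = 104.
All leading minors are positive, so H is positive definite: a local minimum.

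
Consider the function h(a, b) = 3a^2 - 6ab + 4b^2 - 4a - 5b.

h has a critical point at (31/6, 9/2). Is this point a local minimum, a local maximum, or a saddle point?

The Hessian of h is constant: H = [[6, -6], [-6, 8]].
det(H) = 6·8 − (-6)² = 12.
det(H) > 0 and tr(H) = 14 > 0, so H is positive definite and the point is a local minimum.

local minimum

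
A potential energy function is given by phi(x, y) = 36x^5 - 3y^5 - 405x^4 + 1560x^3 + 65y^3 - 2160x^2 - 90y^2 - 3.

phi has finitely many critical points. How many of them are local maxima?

phi separates as a function of x plus a function of y, so ∇phi=0 decouples.
∂phi/∂x = 180x(x - 4)(x - 3)(x - 2) = 0 at x ∈ {0, 2, 3, 4}; ∂phi/∂y = -15y(y - 3)(y - 1)(y + 4) = 0 at y ∈ {-4, 0, 1, 3}.
The Hessian is diagonal: diag(phi_xx, phi_yy). Second derivatives: phi_xx(0)=-4320, phi_xx(2)=720, phi_xx(3)=-540, phi_xx(4)=1440; phi_yy(-4)=2100, phi_yy(0)=-180, phi_yy(1)=150, phi_yy(3)=-630.
Local maxima occur where both diagonal entries negative: (0, 0), (0, 3), (3, 0), (3, 3). Count: 4.

4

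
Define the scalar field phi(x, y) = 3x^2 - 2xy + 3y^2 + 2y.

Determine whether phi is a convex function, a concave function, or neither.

phi is quadratic, so its Hessian is the constant matrix H = [[6, -2], [-2, 6]].
det(H) = 32, tr(H) = 12.
det(H) > 0 and tr(H) > 0, so H is positive definite everywhere: convex.

convex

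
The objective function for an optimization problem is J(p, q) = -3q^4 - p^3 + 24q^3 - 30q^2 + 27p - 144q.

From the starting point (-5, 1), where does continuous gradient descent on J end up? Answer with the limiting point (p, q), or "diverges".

J is separable, so gradient descent decouples: p follows -∂J/∂p, q follows -∂J/∂q.
∂J/∂p = -3(p - 3)(p + 3); at p=-5 this is -48, so p increases.
∂J/∂q = -12(q - 4)(q - 3)(q + 1); at q=1 this is -144, so q increases.
p converges to its nearest critical value -3 (a local min of the p-part); q converges to 3. The iterate converges to (-3, 3).

(-3, 3)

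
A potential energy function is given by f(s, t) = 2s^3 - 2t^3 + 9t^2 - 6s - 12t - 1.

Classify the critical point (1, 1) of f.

local minimum

The mixed partial ∂²f/∂s∂t is 0, so the Hessian at any point is diag(f_ss, f_tt) = diag(12s, 6(-2t + 3)).
At (1, 1): H = diag(12, 6).
Both eigenvalues are positive, so H is positive definite: a local minimum.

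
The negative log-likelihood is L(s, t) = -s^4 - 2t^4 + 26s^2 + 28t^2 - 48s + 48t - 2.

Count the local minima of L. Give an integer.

L separates as a function of s plus a function of t, so ∇L=0 decouples.
∂L/∂s = -4(s - 3)(s - 1)(s + 4) = 0 at s ∈ {-4, 1, 3}; ∂L/∂t = -8(t - 3)(t + 1)(t + 2) = 0 at t ∈ {-2, -1, 3}.
The Hessian is diagonal: diag(L_ss, L_tt). Second derivatives: L_ss(-4)=-140, L_ss(1)=40, L_ss(3)=-56; L_tt(-2)=-40, L_tt(-1)=32, L_tt(3)=-160.
Local minima occur where both diagonal entries positive: (1, -1). Count: 1.

1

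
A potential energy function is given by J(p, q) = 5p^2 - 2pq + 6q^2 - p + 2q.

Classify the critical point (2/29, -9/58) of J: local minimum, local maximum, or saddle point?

local minimum

The Hessian of J is constant: H = [[10, -2], [-2, 12]].
det(H) = 10·12 − (-2)² = 116.
det(H) > 0 and tr(H) = 22 > 0, so H is positive definite and the point is a local minimum.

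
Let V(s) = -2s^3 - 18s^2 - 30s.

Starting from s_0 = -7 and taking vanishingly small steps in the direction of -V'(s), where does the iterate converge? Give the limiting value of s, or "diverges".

-5

V'(s) = -6(s + 1)(s + 5), so V'(-7) = -72.
Gradient descent moves in the -V' direction, i.e. s is increasing.
The nearest critical point in that direction is s = -5, where V'' = 24 > 0 (a local minimum). The iterate converges there.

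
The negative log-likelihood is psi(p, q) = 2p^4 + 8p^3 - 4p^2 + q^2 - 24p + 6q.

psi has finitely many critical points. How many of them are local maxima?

0

psi separates as a function of p plus a function of q, so ∇psi=0 decouples.
∂psi/∂p = 8(p - 1)(p + 1)(p + 3) = 0 at p ∈ {-3, -1, 1}; ∂psi/∂q = 2(q + 3) = 0 at q ∈ {-3}.
The Hessian is diagonal: diag(psi_pp, psi_qq). Second derivatives: psi_pp(-3)=64, psi_pp(-1)=-32, psi_pp(1)=64; psi_qq(-3)=2.
Local maxima occur where both diagonal entries negative: none. Count: 0.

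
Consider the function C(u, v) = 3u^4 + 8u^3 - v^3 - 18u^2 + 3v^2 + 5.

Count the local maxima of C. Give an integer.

1

C separates as a function of u plus a function of v, so ∇C=0 decouples.
∂C/∂u = 12u(u - 1)(u + 3) = 0 at u ∈ {-3, 0, 1}; ∂C/∂v = -3v(v - 2) = 0 at v ∈ {0, 2}.
The Hessian is diagonal: diag(C_uu, C_vv). Second derivatives: C_uu(-3)=144, C_uu(0)=-36, C_uu(1)=48; C_vv(0)=6, C_vv(2)=-6.
Local maxima occur where both diagonal entries negative: (0, 2). Count: 1.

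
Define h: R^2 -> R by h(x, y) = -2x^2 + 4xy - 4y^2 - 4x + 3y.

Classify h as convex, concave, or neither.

concave

h is quadratic, so its Hessian is the constant matrix H = [[-4, 4], [4, -8]].
det(H) = 16, tr(H) = -12.
det(H) > 0 and tr(H) < 0, so H is negative definite everywhere: concave.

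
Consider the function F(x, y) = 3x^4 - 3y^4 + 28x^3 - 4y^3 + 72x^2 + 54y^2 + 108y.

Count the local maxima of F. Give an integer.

F separates as a function of x plus a function of y, so ∇F=0 decouples.
∂F/∂x = 12x(x + 3)(x + 4) = 0 at x ∈ {-4, -3, 0}; ∂F/∂y = -12(y - 3)(y + 1)(y + 3) = 0 at y ∈ {-3, -1, 3}.
The Hessian is diagonal: diag(F_xx, F_yy). Second derivatives: F_xx(-4)=48, F_xx(-3)=-36, F_xx(0)=144; F_yy(-3)=-144, F_yy(-1)=96, F_yy(3)=-288.
Local maxima occur where both diagonal entries negative: (-3, -3), (-3, 3). Count: 2.

2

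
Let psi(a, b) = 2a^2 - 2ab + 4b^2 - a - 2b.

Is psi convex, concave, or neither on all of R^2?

convex

psi is quadratic, so its Hessian is the constant matrix H = [[4, -2], [-2, 8]].
det(H) = 28, tr(H) = 12.
det(H) > 0 and tr(H) > 0, so H is positive definite everywhere: convex.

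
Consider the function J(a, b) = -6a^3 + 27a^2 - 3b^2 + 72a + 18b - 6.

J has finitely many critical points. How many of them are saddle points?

1

J separates as a function of a plus a function of b, so ∇J=0 decouples.
∂J/∂a = -18(a - 4)(a + 1) = 0 at a ∈ {-1, 4}; ∂J/∂b = -6(b - 3) = 0 at b ∈ {3}.
The Hessian is diagonal: diag(J_aa, J_bb). Second derivatives: J_aa(-1)=90, J_aa(4)=-90; J_bb(3)=-6.
Saddle points occur where the two diagonal entries have opposite signs: (-1, 3). Count: 1.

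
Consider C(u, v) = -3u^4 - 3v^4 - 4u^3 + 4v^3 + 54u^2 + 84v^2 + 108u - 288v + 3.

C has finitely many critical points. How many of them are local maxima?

C separates as a function of u plus a function of v, so ∇C=0 decouples.
∂C/∂u = -12(u - 3)(u + 1)(u + 3) = 0 at u ∈ {-3, -1, 3}; ∂C/∂v = -12(v - 3)(v - 2)(v + 4) = 0 at v ∈ {-4, 2, 3}.
The Hessian is diagonal: diag(C_uu, C_vv). Second derivatives: C_uu(-3)=-144, C_uu(-1)=96, C_uu(3)=-288; C_vv(-4)=-504, C_vv(2)=72, C_vv(3)=-84.
Local maxima occur where both diagonal entries negative: (-3, -4), (-3, 3), (3, -4), (3, 3). Count: 4.

4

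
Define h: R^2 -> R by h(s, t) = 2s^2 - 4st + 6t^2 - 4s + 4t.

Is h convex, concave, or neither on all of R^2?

convex

h is quadratic, so its Hessian is the constant matrix H = [[4, -4], [-4, 12]].
det(H) = 32, tr(H) = 16.
det(H) > 0 and tr(H) > 0, so H is positive definite everywhere: convex.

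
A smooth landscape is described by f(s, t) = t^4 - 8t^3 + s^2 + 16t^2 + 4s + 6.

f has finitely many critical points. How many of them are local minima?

f separates as a function of s plus a function of t, so ∇f=0 decouples.
∂f/∂s = 2(s + 2) = 0 at s ∈ {-2}; ∂f/∂t = 4t(t - 4)(t - 2) = 0 at t ∈ {0, 2, 4}.
The Hessian is diagonal: diag(f_ss, f_tt). Second derivatives: f_ss(-2)=2; f_tt(0)=32, f_tt(2)=-16, f_tt(4)=32.
Local minima occur where both diagonal entries positive: (-2, 0), (-2, 4). Count: 2.

2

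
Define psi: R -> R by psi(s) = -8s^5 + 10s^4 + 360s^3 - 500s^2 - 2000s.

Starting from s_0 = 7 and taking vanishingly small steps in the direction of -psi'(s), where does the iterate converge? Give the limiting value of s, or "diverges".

psi'(s) = -40(s - 5)(s - 2)(s + 1)(s + 5), so psi'(7) = -38400.
Gradient descent moves in the -psi' direction, i.e. s is increasing.
There is no critical point above s=7, and psi' keeps the same sign, so the iterate runs off to +∞.

diverges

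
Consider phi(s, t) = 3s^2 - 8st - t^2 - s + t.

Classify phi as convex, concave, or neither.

neither

phi is quadratic, so its Hessian is the constant matrix H = [[6, -8], [-8, -2]].
det(H) = -76, tr(H) = 4.
det(H) < 0, so H is indefinite: neither convex nor concave.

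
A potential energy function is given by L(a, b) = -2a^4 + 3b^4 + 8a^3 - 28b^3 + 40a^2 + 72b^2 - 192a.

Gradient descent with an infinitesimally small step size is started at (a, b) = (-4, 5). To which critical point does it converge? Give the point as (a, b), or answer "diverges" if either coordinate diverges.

diverges

L is separable, so gradient descent decouples: a follows -∂L/∂a, b follows -∂L/∂b.
∂L/∂a = -8(a - 4)(a - 2)(a + 3); at a=-4 this is 384, so a decreases.
∂L/∂b = 12b(b - 4)(b - 3); at b=5 this is 120, so b decreases.
The a-coordinate has no critical point in that direction and runs off to infinity.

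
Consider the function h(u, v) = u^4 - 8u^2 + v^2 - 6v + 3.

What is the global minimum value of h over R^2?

h(u,v) separates as P(u) + Q(v) + 3, so its minimum is min P + min Q + 3.
P'(u) = 4u(u - 2)(u + 2) vanishes at u ∈ {-2, 0, 2}; Q'(v) = 2v - 6 vanishes at v ∈ {3}.
Local minima of P (where P''>0): P(-2)=-16, P(2)=-16. Local minima of Q: Q(3)=-9.
So the global minimum of h is P(-2) + Q(3) + 3 = -16 − 9 + 3 = -22, attained at (-2, 3).

-22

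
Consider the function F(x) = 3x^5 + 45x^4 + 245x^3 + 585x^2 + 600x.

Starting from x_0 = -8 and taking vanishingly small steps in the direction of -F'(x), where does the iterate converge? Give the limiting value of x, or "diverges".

F'(x) = 15(x + 1)(x + 2)(x + 4)(x + 5), so F'(-8) = 7560.
Gradient descent moves in the -F' direction, i.e. x is decreasing.
There is no critical point below x=-8, and F' keeps the same sign, so the iterate runs off to −∞.

diverges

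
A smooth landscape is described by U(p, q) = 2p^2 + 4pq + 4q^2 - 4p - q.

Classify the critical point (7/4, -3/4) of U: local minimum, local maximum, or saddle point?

The Hessian of U is constant: H = [[4, 4], [4, 8]].
det(H) = 4·8 − 4² = 16.
det(H) > 0 and tr(H) = 12 > 0, so H is positive definite and the point is a local minimum.

local minimum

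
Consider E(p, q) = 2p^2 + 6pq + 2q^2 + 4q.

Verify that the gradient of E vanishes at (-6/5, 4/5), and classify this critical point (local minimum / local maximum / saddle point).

saddle point

∇E = (4p + 6q, 6p + 4q + 4); substituting (-6/5, 4/5) gives ∇E = (0, 0), so (-6/5, 4/5) is indeed a critical point.
The Hessian of E is constant: H = [[4, 6], [6, 4]].
det(H) = 4·4 − 6² = -20.
Since det(H) < 0, H is indefinite and the critical point is a saddle point.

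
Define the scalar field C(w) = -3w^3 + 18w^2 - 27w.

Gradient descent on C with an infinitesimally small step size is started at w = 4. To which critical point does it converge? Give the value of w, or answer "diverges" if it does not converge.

C'(w) = -9(w - 3)(w - 1), so C'(4) = -27.
Gradient descent moves in the -C' direction, i.e. w is increasing.
There is no critical point above w=4, and C' keeps the same sign, so the iterate runs off to +∞.

diverges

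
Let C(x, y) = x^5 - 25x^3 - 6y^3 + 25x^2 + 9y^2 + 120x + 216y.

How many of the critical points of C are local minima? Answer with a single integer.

C separates as a function of x plus a function of y, so ∇C=0 decouples.
∂C/∂x = 5(x - 3)(x - 2)(x + 1)(x + 4) = 0 at x ∈ {-4, -1, 2, 3}; ∂C/∂y = -18(y - 4)(y + 3) = 0 at y ∈ {-3, 4}.
The Hessian is diagonal: diag(C_xx, C_yy). Second derivatives: C_xx(-4)=-630, C_xx(-1)=180, C_xx(2)=-90, C_xx(3)=140; C_yy(-3)=126, C_yy(4)=-126.
Local minima occur where both diagonal entries positive: (-1, -3), (3, -3). Count: 2.

2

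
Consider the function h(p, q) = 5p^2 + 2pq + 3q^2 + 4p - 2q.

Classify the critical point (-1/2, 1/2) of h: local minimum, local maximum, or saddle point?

The Hessian of h is constant: H = [[10, 2], [2, 6]].
det(H) = 10·6 − 2² = 56.
det(H) > 0 and tr(H) = 16 > 0, so H is positive definite and the point is a local minimum.

local minimum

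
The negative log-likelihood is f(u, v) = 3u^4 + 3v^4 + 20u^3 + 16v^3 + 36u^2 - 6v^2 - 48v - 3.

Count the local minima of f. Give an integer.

f separates as a function of u plus a function of v, so ∇f=0 decouples.
∂f/∂u = 12u(u + 2)(u + 3) = 0 at u ∈ {-3, -2, 0}; ∂f/∂v = 12(v - 1)(v + 1)(v + 4) = 0 at v ∈ {-4, -1, 1}.
The Hessian is diagonal: diag(f_uu, f_vv). Second derivatives: f_uu(-3)=36, f_uu(-2)=-24, f_uu(0)=72; f_vv(-4)=180, f_vv(-1)=-72, f_vv(1)=120.
Local minima occur where both diagonal entries positive: (-3, -4), (-3, 1), (0, -4), (0, 1). Count: 4.

4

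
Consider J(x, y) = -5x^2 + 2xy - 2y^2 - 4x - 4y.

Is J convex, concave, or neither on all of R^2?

J is quadratic, so its Hessian is the constant matrix H = [[-10, 2], [2, -4]].
det(H) = 36, tr(H) = -14.
det(H) > 0 and tr(H) < 0, so H is negative definite everywhere: concave.

concave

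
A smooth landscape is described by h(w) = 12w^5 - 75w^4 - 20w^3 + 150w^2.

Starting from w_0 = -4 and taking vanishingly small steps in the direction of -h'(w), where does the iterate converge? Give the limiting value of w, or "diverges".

h'(w) = 60w(w - 5)(w - 1)(w + 1), so h'(-4) = 32400.
Gradient descent moves in the -h' direction, i.e. w is decreasing.
There is no critical point below w=-4, and h' keeps the same sign, so the iterate runs off to −∞.

diverges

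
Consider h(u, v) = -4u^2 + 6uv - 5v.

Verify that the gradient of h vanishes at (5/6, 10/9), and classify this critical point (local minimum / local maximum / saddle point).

∇h = (-8u + 6v, 6u - 5); substituting (5/6, 10/9) gives ∇h = (0, 0), so (5/6, 10/9) is indeed a critical point.
The Hessian of h is constant: H = [[-8, 6], [6, 0]].
det(H) = (-8)·0 − 6² = -36.
Since det(H) < 0, H is indefinite and the critical point is a saddle point.

saddle point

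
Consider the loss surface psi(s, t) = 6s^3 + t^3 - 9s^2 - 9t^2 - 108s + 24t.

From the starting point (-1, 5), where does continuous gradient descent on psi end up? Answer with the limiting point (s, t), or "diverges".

psi is separable, so gradient descent decouples: s follows -∂psi/∂s, t follows -∂psi/∂t.
∂psi/∂s = 18(s - 3)(s + 2); at s=-1 this is -72, so s increases.
∂psi/∂t = 3(t - 4)(t - 2); at t=5 this is 9, so t decreases.
s converges to its nearest critical value 3 (a local min of the s-part); t converges to 4. The iterate converges to (3, 4).

(3, 4)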